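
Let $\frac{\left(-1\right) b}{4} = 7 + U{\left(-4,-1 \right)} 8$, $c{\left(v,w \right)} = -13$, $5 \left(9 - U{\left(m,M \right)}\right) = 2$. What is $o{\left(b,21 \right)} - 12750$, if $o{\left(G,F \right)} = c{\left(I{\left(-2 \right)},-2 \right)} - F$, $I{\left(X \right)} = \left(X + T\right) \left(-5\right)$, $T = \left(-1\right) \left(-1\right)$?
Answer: $-12784$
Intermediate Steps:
$U{\left(m,M \right)} = \frac{43}{5}$ ($U{\left(m,M \right)} = 9 - \frac{2}{5} = \frac{43}{5}$)
$T = 1$
$I{\left(X \right)} = -5 - 5 X$ ($I{\left(X \right)} = \left(X + 1\right) \left(-5\right) = \left(1 + X\right) \left(-5\right) = -5 - 5 X$)
$b = - \frac{1516}{5}$ ($b = - 4 \left(7 + \frac{43}{5} \cdot 8\right) = - 4 \left(7 + \frac{344}{5}\right) = \left(-4\right) \frac{379}{5} = - \frac{1516}{5} \approx -303.2$)
$o{\left(G,F \right)} = -13 - F$
$o{\left(b,21 \right)} - 12750 = \left(-13 - 21\right) - 12750 = -34 - 12750 = -12784$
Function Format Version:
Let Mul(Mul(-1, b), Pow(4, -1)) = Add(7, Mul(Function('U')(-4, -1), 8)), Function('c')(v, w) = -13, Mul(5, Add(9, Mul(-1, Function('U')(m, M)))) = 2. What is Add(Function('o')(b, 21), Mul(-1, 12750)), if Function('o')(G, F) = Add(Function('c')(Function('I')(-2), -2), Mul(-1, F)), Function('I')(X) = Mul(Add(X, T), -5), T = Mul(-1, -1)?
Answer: -12784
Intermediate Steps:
Function('U')(m, M) = Rational(43, 5) (Function('U')(m, M) = Add(9, Mul(Rational(-1, 5), 2)) = Add(9, Rational(-2, 5)) = Rational(43, 5))
T = 1
Function('I')(X) = Add(-5, Mul(-5, X)) (Function('I')(X) = Mul(Add(X, 1), -5) = Mul(Add(1, X), -5) = Add(-5, Mul(-5, X)))
b = Rational(-1516, 5) (b = Mul(-4, Add(7, Mul(Rational(43, 5), 8))) = Mul(-4, Add(7, Rational(344, 5))) = Mul(-4, Rational(379, 5)) = Rational(-1516, 5) ≈ -303.20)
Function('o')(G, F) = Add(-13, Mul(-1, F))
Add(Function('o')(b, 21), Mul(-1, 12750)) = Add(Add(-13, Mul(-1, 21)), Mul(-1, 12750)) = Add(Add(-13, -21), -12750) = Add(-34, -12750) = -12784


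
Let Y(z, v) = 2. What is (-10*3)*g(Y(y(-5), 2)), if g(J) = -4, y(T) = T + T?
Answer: 120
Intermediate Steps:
y(T) = 2*T
(-10*3)*g(Y(y(-5), 2)) = -10*3*(-4) = -30*(-4) = 120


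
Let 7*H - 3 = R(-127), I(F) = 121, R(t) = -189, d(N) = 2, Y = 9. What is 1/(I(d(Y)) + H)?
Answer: 7/661 ≈ 0.010590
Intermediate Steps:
H = -186/7 (H = 3/7 + (⅐)*(-189) = 3/7 - 27 = -186/7 ≈ -26.571)
1/(I(d(Y)) + H) = 1/(121 - 186/7) = 1/(661/7) = 7/661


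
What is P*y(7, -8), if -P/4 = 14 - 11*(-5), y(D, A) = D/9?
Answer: -644/3 ≈ -214.67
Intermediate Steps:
y(D, A) = D/9 (y(D, A) = D*(1/9) = D/9)
P = -276 (P = -4*(14 - 11*(-5)) = -4*(14 + 55) = -4*69 = -276)
P*y(7, -8) = -92*7/3 = -276*7/9 = -644/3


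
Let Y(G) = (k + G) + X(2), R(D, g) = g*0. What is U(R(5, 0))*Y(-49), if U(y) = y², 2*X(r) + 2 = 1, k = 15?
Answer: 0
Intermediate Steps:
X(r) = -½ (X(r) = -1 + (½)*1 = -1 + ½ = -½)
R(D, g) = 0
Y(G) = 29/2 + G (Y(G) = (15 + G) - ½ = 29/2 + G)
U(R(5, 0))*Y(-49) = 0²*(29/2 - 49) = 0*(-69/2) = 0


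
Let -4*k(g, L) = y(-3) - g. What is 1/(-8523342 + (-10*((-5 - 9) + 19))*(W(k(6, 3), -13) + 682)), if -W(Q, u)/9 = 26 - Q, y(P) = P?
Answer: -2/17093509 ≈ -1.1700e-7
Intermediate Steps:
k(g, L) = 3/4 + g/4 (k(g, L) = -(-3 - g)/4 = 3/4 + g/4)
W(Q, u) = -234 + 9*Q (W(Q, u) = -9*(26 - Q) = -234 + 9*Q)
1/(-8523342 + (-10*((-5 - 9) + 19))*(W(k(6, 3), -13) + 682)) = 1/(-8523342 + (-10*((-5 - 9) + 19))*((-234 + 9*(3/4 + (1/4)*6)) + 682)) = 1/(-8523342 + (-10*(-14 + 19))*((-234 + 9*(3/4 + 3/2)) + 682)) = 1/(-8523342 + (-10*5)*((-234 + 9*(9/4)) + 682)) = 1/(-8523342 - 50*((-234 + 81/4) + 682)) = 1/(-8523342 - 50*(-855/4 + 682)) = 1/(-8523342 - 50*1873/4) = 1/(-8523342 - 46825/2) = 1/(-17093509/2) = -2/17093509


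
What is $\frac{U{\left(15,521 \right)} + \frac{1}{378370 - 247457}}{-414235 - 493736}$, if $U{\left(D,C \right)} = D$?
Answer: $- \frac{1963696}{118865207523} \approx -1.652 \cdot 10^{-5}$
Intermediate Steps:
$\frac{U{\left(15,521 \right)} + \frac{1}{378370 - 247457}}{-414235 - 493736} = \frac{15 + \frac{1}{378370 - 247457}}{-414235 - 493736} = \frac{15 + \frac{1}{130913}}{-907971} = \left(15 + \frac{1}{130913}\right) \left(- \frac{1}{907971}\right) = \frac{1963696}{130913} \left(- \frac{1}{907971}\right) = - \frac{1963696}{118865207523}$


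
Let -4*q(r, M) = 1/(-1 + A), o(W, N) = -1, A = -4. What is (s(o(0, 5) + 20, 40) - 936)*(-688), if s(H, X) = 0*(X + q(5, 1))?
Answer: 643968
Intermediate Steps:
q(r, M) = 1/20 (q(r, M) = -1/(4*(-1 - 4)) = -¼/(-5) = -¼*(-⅕) = 1/20)
s(H, X) = 0 (s(H, X) = 0*(X + 1/20) = 0*(1/20 + X) = 0)
(s(o(0, 5) + 20, 40) - 936)*(-688) = (0 - 936)*(-688) = -936*(-688) = 643968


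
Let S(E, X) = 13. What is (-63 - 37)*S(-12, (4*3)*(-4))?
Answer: -1300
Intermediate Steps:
(-63 - 37)*S(-12, (4*3)*(-4)) = (-63 - 37)*13 = -100*13 = -1300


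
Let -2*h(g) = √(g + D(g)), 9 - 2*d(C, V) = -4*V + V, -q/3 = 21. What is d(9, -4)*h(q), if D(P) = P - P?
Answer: 9*I*√7/4 ≈ 5.9529*I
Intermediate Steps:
D(P) = 0
q = -63 (q = -3*21 = -63)
d(C, V) = 9/2 + 3*V/2 (d(C, V) = 9/2 - (-4*V + V)/2 = 9/2 - (-3)*V/2 = 9/2 + 3*V/2)
h(g) = -√g/2 (h(g) = -√(g + 0)/2 = -√g/2)
d(9, -4)*h(q) = (9/2 + (3/2)*(-4))*(-3*I*√7/2) = (9/2 - 6)*(-3*I*√7/2) = -(-9)*I*√7/4 = 9*I*√7/4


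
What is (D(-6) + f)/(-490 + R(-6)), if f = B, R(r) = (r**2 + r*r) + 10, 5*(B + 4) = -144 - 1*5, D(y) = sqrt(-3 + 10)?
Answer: 169/2040 - sqrt(7)/408 ≈ 0.076358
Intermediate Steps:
D(y) = sqrt(7)
B = -169/5 (B = -4 + (-144 - 1*5)/5 = -4 + (-144 - 5)/5 = -4 + (1/5)*(-149) = -4 - 149/5 = -169/5 ≈ -33.800)
R(r) = 10 + 2*r**2 (R(r) = (r**2 + r**2) + 10 = 2*r**2 + 10 = 10 + 2*r**2)
f = -169/5 ≈ -33.800
(D(-6) + f)/(-490 + R(-6)) = (sqrt(7) - 169/5)/(-490 + (10 + 2*(-6)**2)) = (-169/5 + sqrt(7))/(-490 + (10 + 2*36)) = (-169/5 + sqrt(7))/(-490 + (10 + 72)) = (-169/5 + sqrt(7))/(-490 + 82) = (-169/5 + sqrt(7))/(-408) = (-169/5 + sqrt(7))*(-1/408) = 169/2040 - sqrt(7)/408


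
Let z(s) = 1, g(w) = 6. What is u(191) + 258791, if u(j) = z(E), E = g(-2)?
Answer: 258792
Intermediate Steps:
E = 6
u(j) = 1
u(191) + 258791 = 1 + 258791 = 258792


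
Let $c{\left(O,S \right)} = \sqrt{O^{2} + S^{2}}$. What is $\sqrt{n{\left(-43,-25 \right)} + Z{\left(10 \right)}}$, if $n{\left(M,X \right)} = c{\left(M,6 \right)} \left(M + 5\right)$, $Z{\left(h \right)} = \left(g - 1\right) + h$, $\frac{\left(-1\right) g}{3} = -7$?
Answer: $\sqrt{30 - 38 \sqrt{1885}} \approx 40.247 i$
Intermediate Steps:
$g = 21$ ($g = \left(-3\right) \left(-7\right) = 21$)
$Z{\left(h \right)} = 20 + h$ ($Z{\left(h \right)} = \left(21 - 1\right) + h = 20 + h$)
$n{\left(M,X \right)} = \sqrt{36 + M^{2}} \left(5 + M\right)$ ($n{\left(M,X \right)} = \sqrt{M^{2} + 6^{2}} \left(M + 5\right) = \sqrt{M^{2} + 36} \left(5 + M\right) = \sqrt{36 + M^{2}} \left(5 + M\right)$)
$\sqrt{n{\left(-43,-25 \right)} + Z{\left(10 \right)}} = \sqrt{\sqrt{36 + \left(-43\right)^{2}} \left(5 - 43\right) + \left(20 + 10\right)} = \sqrt{\sqrt{36 + 1849} \left(-38\right) + 30} = \sqrt{\sqrt{1885} \left(-38\right) + 30} = \sqrt{- 38 \sqrt{1885} + 30} = \sqrt{30 - 38 \sqrt{1885}}$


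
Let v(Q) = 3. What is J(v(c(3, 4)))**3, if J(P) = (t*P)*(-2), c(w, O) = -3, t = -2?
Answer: 1728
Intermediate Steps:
J(P) = 4*P (J(P) = -2*P*(-2) = 4*P)
J(v(c(3, 4)))**3 = (4*3)**3 = 12**3 = 1728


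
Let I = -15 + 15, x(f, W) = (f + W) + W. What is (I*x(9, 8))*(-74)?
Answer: 0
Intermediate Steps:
x(f, W) = f + 2*W (x(f, W) = (W + f) + W = f + 2*W)
I = 0
(I*x(9, 8))*(-74) = (0*(9 + 2*8))*(-74) = (0*(9 + 16))*(-74) = (0*25)*(-74) = 0*(-74) = 0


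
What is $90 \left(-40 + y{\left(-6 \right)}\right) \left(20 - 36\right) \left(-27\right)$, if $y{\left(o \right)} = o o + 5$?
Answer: $38880$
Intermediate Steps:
$y{\left(o \right)} = 5 + o^{2}$ ($y{\left(o \right)} = o^{2} + 5 = 5 + o^{2}$)
$90 \left(-40 + y{\left(-6 \right)}\right) \left(20 - 36\right) \left(-27\right) = 90 \left(-40 + \left(5 + \left(-6\right)^{2}\right)\right) \left(20 - 36\right) \left(-27\right) = 90 \left(-40 + \left(5 + 36\right)\right) \left(-16\right) \left(-27\right) = 90 \left(-40 + 41\right) \left(-16\right) \left(-27\right) = 90 \cdot 1 \left(-16\right) \left(-27\right) = 90 \left(-16\right) \left(-27\right) = \left(-1440\right) \left(-27\right) = 38880$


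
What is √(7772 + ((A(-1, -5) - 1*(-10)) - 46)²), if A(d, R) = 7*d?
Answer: 3*√1069 ≈ 98.087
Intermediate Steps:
√(7772 + ((A(-1, -5) - 1*(-10)) - 46)²) = √(7772 + ((7*(-1) - 1*(-10)) - 46)²) = √(7772 + ((-7 + 10) - 46)²) = √(7772 + (3 - 46)²) = √(7772 + (-43)²) = √(7772 + 1849) = √9621 = 3*√1069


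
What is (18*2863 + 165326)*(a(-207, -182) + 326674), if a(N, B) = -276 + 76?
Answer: 70799151640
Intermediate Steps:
a(N, B) = -200
(18*2863 + 165326)*(a(-207, -182) + 326674) = (18*2863 + 165326)*(-200 + 326674) = (51534 + 165326)*326474 = 216860*326474 = 70799151640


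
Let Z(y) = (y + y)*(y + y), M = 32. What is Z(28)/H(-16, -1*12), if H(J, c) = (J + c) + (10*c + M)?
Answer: -784/29 ≈ -27.034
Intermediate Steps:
Z(y) = 4*y² (Z(y) = (2*y)*(2*y) = 4*y²)
H(J, c) = 32 + J + 11*c (H(J, c) = (J + c) + (10*c + 32) = (J + c) + (32 + 10*c) = 32 + J + 11*c)
Z(28)/H(-16, -1*12) = (4*28²)/(32 - 16 + 11*(-1*12)) = (4*784)/(32 - 16 + 11*(-12)) = 3136/(32 - 16 - 132) = 3136/(-116) = 3136*(-1/116) = -784/29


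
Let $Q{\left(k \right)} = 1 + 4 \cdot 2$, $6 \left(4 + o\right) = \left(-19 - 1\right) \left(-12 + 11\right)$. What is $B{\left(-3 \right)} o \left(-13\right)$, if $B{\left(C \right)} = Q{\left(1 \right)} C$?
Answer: $-234$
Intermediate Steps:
$o = - \frac{2}{3}$ ($o = -4 + \frac{\left(-19 - 1\right) \left(-12 + 11\right)}{6} = -4 + \frac{\left(-20\right) \left(-1\right)}{6} = -4 + \frac{1}{6} \cdot 20 = -4 + \frac{10}{3} = - \frac{2}{3} \approx -0.66667$)
$Q{\left(k \right)} = 9$ ($Q{\left(k \right)} = 1 + 8 = 9$)
$B{\left(C \right)} = 9 C$
$B{\left(-3 \right)} o \left(-13\right) = 9 \left(-3\right) \left(- \frac{2}{3}\right) \left(-13\right) = \left(-27\right) \left(- \frac{2}{3}\right) \left(-13\right) = 18 \left(-13\right) = -234$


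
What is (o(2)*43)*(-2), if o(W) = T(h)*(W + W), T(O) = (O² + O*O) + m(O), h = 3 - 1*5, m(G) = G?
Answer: -2064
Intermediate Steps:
h = -2 (h = 3 - 5 = -2)
T(O) = O + 2*O² (T(O) = (O² + O*O) + O = (O² + O²) + O = 2*O² + O = O + 2*O²)
o(W) = 12*W (o(W) = (-2*(1 + 2*(-2)))*(W + W) = (-2*(1 - 4))*(2*W) = (-2*(-3))*(2*W) = 6*(2*W) = 12*W)
(o(2)*43)*(-2) = ((12*2)*43)*(-2) = (24*43)*(-2) = 1032*(-2) = -2064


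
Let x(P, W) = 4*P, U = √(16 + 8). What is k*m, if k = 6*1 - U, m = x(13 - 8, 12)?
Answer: 120 - 40*√6 ≈ 22.020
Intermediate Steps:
U = 2*√6 (U = √24 = 2*√6 ≈ 4.8990)
m = 20 (m = 4*(13 - 8) = 4*5 = 20)
k = 6 - 2*√6 (k = 6*1 - 2*√6 = 6 - 2*√6 ≈ 1.1010)
k*m = (6 - 2*√6)*20 = 120 - 40*√6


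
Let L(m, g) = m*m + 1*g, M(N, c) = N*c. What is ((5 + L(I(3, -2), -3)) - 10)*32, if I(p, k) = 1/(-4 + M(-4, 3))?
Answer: -2047/8 ≈ -255.88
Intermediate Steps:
I(p, k) = -1/16 (I(p, k) = 1/(-4 - 4*3) = 1/(-4 - 12) = 1/(-16) = -1/16)
L(m, g) = g + m² (L(m, g) = m² + g = g + m²)
((5 + L(I(3, -2), -3)) - 10)*32 = ((5 + (-3 + (-1/16)²)) - 10)*32 = ((5 + (-3 + 1/256)) - 10)*32 = ((5 - 767/256) - 10)*32 = (513/256 - 10)*32 = -2047/256*32 = -2047/8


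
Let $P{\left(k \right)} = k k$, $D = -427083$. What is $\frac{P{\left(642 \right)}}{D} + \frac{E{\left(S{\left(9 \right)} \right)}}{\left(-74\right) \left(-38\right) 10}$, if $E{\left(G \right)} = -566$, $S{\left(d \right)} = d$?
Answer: $- \frac{1971963443}{2001595660} \approx -0.9852$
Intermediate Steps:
$P{\left(k \right)} = k^{2}$
$\frac{P{\left(642 \right)}}{D} + \frac{E{\left(S{\left(9 \right)} \right)}}{\left(-74\right) \left(-38\right) 10} = \frac{642^{2}}{-427083} - \frac{566}{\left(-74\right) \left(-38\right) 10} = 412164 \left(- \frac{1}{427083}\right) - \frac{566}{2812 \cdot 10} = - \frac{137388}{142361} - \frac{566}{28120} = - \frac{137388}{142361} - \frac{283}{14060} = - \frac{1971963443}{2001595660}$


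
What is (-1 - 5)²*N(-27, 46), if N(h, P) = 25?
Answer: 900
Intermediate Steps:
(-1 - 5)²*N(-27, 46) = (-1 - 5)²*25 = (-6)²*25 = 36*25 = 900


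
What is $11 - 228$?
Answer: $-217$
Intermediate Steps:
$11 - 228 = -217$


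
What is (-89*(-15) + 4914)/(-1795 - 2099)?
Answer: -2083/1298 ≈ -1.6048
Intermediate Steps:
(-89*(-15) + 4914)/(-1795 - 2099) = (1335 + 4914)/(-3894) = 6249*(-1/3894) = -2083/1298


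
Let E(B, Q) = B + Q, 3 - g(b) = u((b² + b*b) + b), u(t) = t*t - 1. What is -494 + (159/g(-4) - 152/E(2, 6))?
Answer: -133433/260 ≈ -513.20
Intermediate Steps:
u(t) = -1 + t² (u(t) = t² - 1 = -1 + t²)
g(b) = 4 - (b + 2*b²)² (g(b) = 3 - (-1 + ((b² + b*b) + b)²) = 3 - (-1 + ((b² + b²) + b)²) = 3 - (-1 + (2*b² + b)²) = 3 - (-1 + (b + 2*b²)²) = 3 + (1 - (b + 2*b²)²) = 4 - (b + 2*b²)²)
-494 + (159/g(-4) - 152/E(2, 6)) = -494 + (159/(4 - 1*(-4)²*(1 + 2*(-4))²) - 152/(2 + 6)) = -494 + (159/(4 - 1*16*(1 - 8)²) - 152/8) = -494 + (159/(4 - 1*16*(-7)²) - 152*⅛) = -494 + (159/(4 - 1*16*49) - 19) = -494 + (159/(4 - 784) - 19) = -494 + (159/(-780) - 19) = -494 + (159*(-1/780) - 19) = -494 + (-53/260 - 19) = -494 - 4993/260 = -133433/260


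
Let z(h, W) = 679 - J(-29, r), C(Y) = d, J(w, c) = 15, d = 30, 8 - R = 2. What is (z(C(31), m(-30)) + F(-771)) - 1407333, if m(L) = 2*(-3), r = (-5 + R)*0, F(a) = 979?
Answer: -1405690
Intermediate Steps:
R = 6 (R = 8 - 1*2 = 8 - 2 = 6)
r = 0 (r = (-5 + 6)*0 = 1*0 = 0)
C(Y) = 30
m(L) = -6
z(h, W) = 664 (z(h, W) = 679 - 1*15 = 679 - 15 = 664)
(z(C(31), m(-30)) + F(-771)) - 1407333 = (664 + 979) - 1407333 = 1643 - 1407333 = -1405690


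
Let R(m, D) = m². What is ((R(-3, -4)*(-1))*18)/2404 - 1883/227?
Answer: -2281753/272854 ≈ -8.3625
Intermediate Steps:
((R(-3, -4)*(-1))*18)/2404 - 1883/227 = (((-3)²*(-1))*18)/2404 - 1883/227 = ((9*(-1))*18)*(1/2404) - 1883*1/227 = -9*18*(1/2404) - 1883/227 = -162*1/2404 - 1883/227 = -81/1202 - 1883/227 = -2281753/272854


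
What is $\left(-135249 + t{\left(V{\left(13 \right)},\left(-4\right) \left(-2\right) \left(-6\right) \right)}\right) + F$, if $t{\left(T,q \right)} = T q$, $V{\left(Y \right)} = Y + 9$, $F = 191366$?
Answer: $55061$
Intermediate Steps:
$V{\left(Y \right)} = 9 + Y$
$\left(-135249 + t{\left(V{\left(13 \right)},\left(-4\right) \left(-2\right) \left(-6\right) \right)}\right) + F = \left(-135249 + \left(9 + 13\right) \left(-4\right) \left(-2\right) \left(-6\right)\right) + 191366 = \left(-135249 + 22 \cdot 8 \left(-6\right)\right) + 191366 = \left(-135249 + 22 \left(-48\right)\right) + 191366 = \left(-135249 - 1056\right) + 191366 = -136305 + 191366 = 55061$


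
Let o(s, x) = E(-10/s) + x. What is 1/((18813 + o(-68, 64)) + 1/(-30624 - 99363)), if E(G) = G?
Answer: 4419558/83428646267 ≈ 5.2974e-5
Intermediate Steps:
o(s, x) = x - 10/s (o(s, x) = -10/s + x = x - 10/s)
1/((18813 + o(-68, 64)) + 1/(-30624 - 99363)) = 1/((18813 + (64 - 10/(-68))) + 1/(-30624 - 99363)) = 1/((18813 + (64 - 10*(-1/68))) + 1/(-129987)) = 1/((18813 + (64 + 5/34)) - 1/129987) = 1/((18813 + 2181/34) - 1/129987) = 1/(641823/34 - 1/129987) = 1/(83428646267/4419558) = 4419558/83428646267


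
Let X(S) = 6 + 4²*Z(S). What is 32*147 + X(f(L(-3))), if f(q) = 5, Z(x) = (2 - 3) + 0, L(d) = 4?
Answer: 4694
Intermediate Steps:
Z(x) = -1 (Z(x) = -1 + 0 = -1)
X(S) = -10 (X(S) = 6 + 4²*(-1) = 6 + 16*(-1) = 6 - 16 = -10)
32*147 + X(f(L(-3))) = 32*147 - 10 = 4704 - 10 = 4694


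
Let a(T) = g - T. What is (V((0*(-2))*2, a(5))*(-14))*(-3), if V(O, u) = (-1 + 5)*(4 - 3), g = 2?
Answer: 168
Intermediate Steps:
a(T) = 2 - T
V(O, u) = 4 (V(O, u) = 4*1 = 4)
(V((0*(-2))*2, a(5))*(-14))*(-3) = (4*(-14))*(-3) = -56*(-3) = 168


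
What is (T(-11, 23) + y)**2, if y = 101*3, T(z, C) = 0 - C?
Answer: 78400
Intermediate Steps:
T(z, C) = -C
y = 303
(T(-11, 23) + y)**2 = (-1*23 + 303)**2 = (-23 + 303)**2 = 280**2 = 78400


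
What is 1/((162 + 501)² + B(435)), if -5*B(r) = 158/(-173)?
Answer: 865/380227343 ≈ 2.2750e-6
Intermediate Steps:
B(r) = 158/865 (B(r) = -158/(5*(-173)) = -158*(-1)/(5*173) = -⅕*(-158/173) = 158/865)
1/((162 + 501)² + B(435)) = 1/((162 + 501)² + 158/865) = 1/(663² + 158/865) = 1/(439569 + 158/865) = 1/(380227343/865) = 865/380227343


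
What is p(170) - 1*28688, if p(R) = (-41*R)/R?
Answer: -28729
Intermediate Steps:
p(R) = -41
p(170) - 1*28688 = -41 - 1*28688 = -41 - 28688 = -28729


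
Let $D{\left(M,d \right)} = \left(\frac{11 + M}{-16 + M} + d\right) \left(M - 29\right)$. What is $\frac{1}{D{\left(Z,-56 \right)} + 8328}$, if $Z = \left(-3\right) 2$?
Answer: $\frac{22}{226511} \approx 9.7126 \cdot 10^{-5}$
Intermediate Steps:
$Z = -6$
$D{\left(M,d \right)} = \left(-29 + M\right) \left(d + \frac{11 + M}{-16 + M}\right)$ ($D{\left(M,d \right)} = \left(\frac{11 + M}{-16 + M} + d\right) \left(-29 + M\right) = \left(d + \frac{11 + M}{-16 + M}\right) \left(-29 + M\right) = \left(-29 + M\right) \left(d + \frac{11 + M}{-16 + M}\right)$)
$\frac{1}{D{\left(Z,-56 \right)} + 8328} = \frac{1}{\frac{-319 + \left(-6\right)^{2} - -108 + 464 \left(-56\right) - 56 \left(-6\right)^{2} - \left(-270\right) \left(-56\right)}{-16 - 6} + 8328} = \frac{1}{\frac{-319 + 36 + 108 - 25984 - 2016 - 15120}{-22} + 8328} = \frac{1}{- \frac{-319 + 36 + 108 - 25984 - 2016 - 15120}{22} + 8328} = \frac{1}{\left(- \frac{1}{22}\right) \left(-43295\right) + 8328} = \frac{1}{\frac{43295}{22} + 8328} = \frac{1}{\frac{226511}{22}} = \frac{22}{226511}$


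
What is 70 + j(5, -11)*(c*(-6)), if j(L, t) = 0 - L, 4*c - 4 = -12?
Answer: 10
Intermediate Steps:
c = -2 (c = 1 + (¼)*(-12) = 1 - 3 = -2)
j(L, t) = -L
70 + j(5, -11)*(c*(-6)) = 70 + (-1*5)*(-2*(-6)) = 70 - 5*12 = 70 - 60 = 10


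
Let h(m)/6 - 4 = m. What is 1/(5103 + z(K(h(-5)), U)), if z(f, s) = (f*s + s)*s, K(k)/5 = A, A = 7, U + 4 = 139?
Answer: 1/661203 ≈ 1.5124e-6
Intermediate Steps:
U = 135 (U = -4 + 139 = 135)
h(m) = 24 + 6*m
K(k) = 35 (K(k) = 5*7 = 35)
z(f, s) = s*(s + f*s) (z(f, s) = (s + f*s)*s = s*(s + f*s))
1/(5103 + z(K(h(-5)), U)) = 1/(5103 + 135²*(1 + 35)) = 1/(5103 + 18225*36) = 1/(5103 + 656100) = 1/661203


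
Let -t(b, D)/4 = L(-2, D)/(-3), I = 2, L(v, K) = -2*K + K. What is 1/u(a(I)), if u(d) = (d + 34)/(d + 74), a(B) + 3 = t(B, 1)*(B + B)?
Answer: 197/77 ≈ 2.5584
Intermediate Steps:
L(v, K) = -K
t(b, D) = -4*D/3 (t(b, D) = -4*(-D)/(-3) = -4*(-D)*(-1)/3 = -4*D/3)
a(B) = -3 - 8*B/3 (a(B) = -3 + (-4/3*1)*(B + B) = -3 - 8*B/3)
u(d) = (34 + d)/(74 + d)
1/u(a(I)) = 1/((34 + (-3 - 8/3*2))/(74 + (-3 - 8/3*2))) = 1/((34 + (-3 - 16/3))/(74 + (-3 - 16/3))) = 1/((34 - 25/3)/(74 - 25/3)) = 1/((77/3)/(197/3)) = 1/((3/197)*(77/3)) = 1/(77/197) = 197/77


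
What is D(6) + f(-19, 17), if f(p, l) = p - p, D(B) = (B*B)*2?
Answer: 72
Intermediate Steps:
D(B) = 2*B² (D(B) = B²*2 = 2*B²)
f(p, l) = 0
D(6) + f(-19, 17) = 2*6² + 0 = 2*36 + 0 = 72 + 0 = 72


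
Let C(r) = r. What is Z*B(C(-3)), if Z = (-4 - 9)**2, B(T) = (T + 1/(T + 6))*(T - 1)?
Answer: 5408/3 ≈ 1802.7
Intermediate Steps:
B(T) = (-1 + T)*(T + 1/(6 + T)) (B(T) = (T + 1/(6 + T))*(-1 + T) = (-1 + T)*(T + 1/(6 + T)))
Z = 169 (Z = (-13)**2 = 169)
Z*B(C(-3)) = 169*((-1 + (-3)**3 - 5*(-3) + 5*(-3)**2)/(6 - 3)) = 169*((-1 - 27 + 15 + 5*9)/3) = 169*((-1 - 27 + 15 + 45)/3) = 169*((1/3)*32) = 169*(32/3) = 5408/3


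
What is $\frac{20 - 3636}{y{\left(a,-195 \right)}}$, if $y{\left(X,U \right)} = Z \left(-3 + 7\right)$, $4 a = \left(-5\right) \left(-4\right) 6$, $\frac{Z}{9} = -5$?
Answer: $\frac{904}{45} \approx 20.089$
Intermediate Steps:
$Z = -45$ ($Z = 9 \left(-5\right) = -45$)
$a = 30$ ($a = \frac{\left(-5\right) \left(-4\right) 6}{4} = \frac{20 \cdot 6}{4} = \frac{1}{4} \cdot 120 = 30$)
$y{\left(X,U \right)} = -180$ ($y{\left(X,U \right)} = - 45 \left(-3 + 7\right) = \left(-45\right) 4 = -180$)
$\frac{20 - 3636}{y{\left(a,-195 \right)}} = \frac{20 - 3636}{-180} = \left(20 - 3636\right) \left(- \frac{1}{180}\right) = \left(-3616\right) \left(- \frac{1}{180}\right) = \frac{904}{45}$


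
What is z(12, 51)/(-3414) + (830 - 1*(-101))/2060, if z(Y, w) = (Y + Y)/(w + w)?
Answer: 27012569/59779140 ≈ 0.45187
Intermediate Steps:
z(Y, w) = Y/w (z(Y, w) = (2*Y)/((2*w)) = (2*Y)*(1/(2*w)) = Y/w)
z(12, 51)/(-3414) + (830 - 1*(-101))/2060 = (12/51)/(-3414) + (830 - 1*(-101))/2060 = (12*(1/51))*(-1/3414) + (830 + 101)*(1/2060) = (4/17)*(-1/3414) + 931*(1/2060) = -2/29019 + 931/2060 = 27012569/59779140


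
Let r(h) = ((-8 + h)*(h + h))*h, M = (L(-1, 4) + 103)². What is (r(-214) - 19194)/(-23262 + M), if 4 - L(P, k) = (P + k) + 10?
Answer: 10176309/7213 ≈ 1410.8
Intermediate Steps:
L(P, k) = -6 - P - k (L(P, k) = 4 - ((P + k) + 10) = 4 - (10 + P + k) = 4 + (-10 - P - k) = -6 - P - k)
M = 8836 (M = ((-6 - 1*(-1) - 1*4) + 103)² = ((-6 + 1 - 4) + 103)² = (-9 + 103)² = 94² = 8836)
r(h) = 2*h²*(-8 + h) (r(h) = ((-8 + h)*(2*h))*h = (2*h*(-8 + h))*h = 2*h²*(-8 + h))
(r(-214) - 19194)/(-23262 + M) = (2*(-214)²*(-8 - 214) - 19194)/(-23262 + 8836) = (2*45796*(-222) - 19194)/(-14426) = (-20333424 - 19194)*(-1/14426) = -20352618*(-1/14426) = 10176309/7213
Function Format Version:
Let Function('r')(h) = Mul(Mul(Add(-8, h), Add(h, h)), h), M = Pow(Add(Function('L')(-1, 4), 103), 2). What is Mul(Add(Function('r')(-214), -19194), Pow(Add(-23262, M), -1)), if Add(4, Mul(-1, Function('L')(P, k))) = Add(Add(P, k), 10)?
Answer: Rational(10176309, 7213) ≈ 1410.8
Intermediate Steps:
Function('L')(P, k) = Add(-6, Mul(-1, P), Mul(-1, k)) (Function('L')(P, k) = Add(4, Mul(-1, Add(Add(P, k), 10))) = Add(4, Mul(-1, Add(10, P, k))) = Add(4, Add(-10, Mul(-1, P), Mul(-1, k))) = Add(-6, Mul(-1, P), Mul(-1, k)))
M = 8836 (M = Pow(Add(Add(-6, Mul(-1, -1), Mul(-1, 4)), 103), 2) = Pow(Add(Add(-6, 1, -4), 103), 2) = Pow(Add(-9, 103), 2) = Pow(94, 2) = 8836)
Function('r')(h) = Mul(2, Pow(h, 2), Add(-8, h)) (Function('r')(h) = Mul(Mul(Add(-8, h), Mul(2, h)), h) = Mul(Mul(2, h, Add(-8, h)), h) = Mul(2, Pow(h, 2), Add(-8, h)))
Mul(Add(Function('r')(-214), -19194), Pow(Add(-23262, M), -1)) = Mul(Add(Mul(2, Pow(-214, 2), Add(-8, -214)), -19194), Pow(Add(-23262, 8836), -1)) = Mul(Add(Mul(2, 45796, -222), -19194), Pow(-14426, -1)) = Mul(Add(-20333424, -19194), Rational(-1, 14426)) = Mul(-20352618, Rational(-1, 14426)) = Rational(10176309, 7213)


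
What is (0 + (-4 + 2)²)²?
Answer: 16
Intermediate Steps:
(0 + (-4 + 2)²)² = (0 + (-2)²)² = (0 + 4)² = 4² = 16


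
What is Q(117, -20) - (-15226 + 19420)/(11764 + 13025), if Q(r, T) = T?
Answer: -166658/8263 ≈ -20.169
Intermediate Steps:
Q(117, -20) - (-15226 + 19420)/(11764 + 13025) = -20 - (-15226 + 19420)/(11764 + 13025) = -20 - 4194/24789 = -20 - 1*1398/8263 = -20 - 1398/8263 = -166658/8263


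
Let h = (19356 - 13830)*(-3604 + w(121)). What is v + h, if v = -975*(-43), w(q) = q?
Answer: -19205133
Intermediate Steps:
h = -19247058 (h = (19356 - 13830)*(-3604 + 121) = 5526*(-3483) = -19247058)
v = 41925
v + h = 41925 - 19247058 = -19205133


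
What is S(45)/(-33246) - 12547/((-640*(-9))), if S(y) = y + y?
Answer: -23203109/10638720 ≈ -2.1810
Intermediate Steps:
S(y) = 2*y
S(45)/(-33246) - 12547/((-640*(-9))) = (2*45)/(-33246) - 12547/((-640*(-9))) = 90*(-1/33246) - 12547/5760 = -5/1847 - 12547*1/5760 = -5/1847 - 12547/5760 = -23203109/10638720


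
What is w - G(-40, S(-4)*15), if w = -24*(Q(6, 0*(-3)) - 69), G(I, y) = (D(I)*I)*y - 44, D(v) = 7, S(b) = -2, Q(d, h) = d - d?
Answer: -6700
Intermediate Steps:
Q(d, h) = 0
G(I, y) = -44 + 7*I*y (G(I, y) = (7*I)*y - 44 = 7*I*y - 44 = -44 + 7*I*y)
w = 1656 (w = -24*(0 - 69) = -24*(-69) = 1656)
w - G(-40, S(-4)*15) = 1656 - (-44 + 7*(-40)*(-2*15)) = 1656 - (-44 + 7*(-40)*(-30)) = 1656 - (-44 + 8400) = 1656 - 1*8356 = 1656 - 8356 = -6700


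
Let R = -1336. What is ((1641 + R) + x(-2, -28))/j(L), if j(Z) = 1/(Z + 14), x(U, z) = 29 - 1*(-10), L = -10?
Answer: 1376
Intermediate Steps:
x(U, z) = 39 (x(U, z) = 29 + 10 = 39)
j(Z) = 1/(14 + Z)
((1641 + R) + x(-2, -28))/j(L) = ((1641 - 1336) + 39)/(1/(14 - 10)) = (305 + 39)/(1/4) = 344/(¼) = 344*4 = 1376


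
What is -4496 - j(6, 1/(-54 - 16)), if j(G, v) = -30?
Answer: -4466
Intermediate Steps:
-4496 - j(6, 1/(-54 - 16)) = -4496 - 1*(-30) = -4496 + 30 = -4466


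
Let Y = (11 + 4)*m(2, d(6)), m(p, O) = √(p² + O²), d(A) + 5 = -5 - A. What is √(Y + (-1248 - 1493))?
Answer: √(-2741 + 30*√65) ≈ 49.991*I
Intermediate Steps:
d(A) = -10 - A (d(A) = -5 + (-5 - A) = -10 - A)
m(p, O) = √(O² + p²)
Y = 30*√65 (Y = (11 + 4)*√((-10 - 1*6)² + 2²) = 15*√((-10 - 6)² + 4) = 15*√((-16)² + 4) = 15*√(256 + 4) = 15*√260 = 15*(2*√65) = 30*√65 ≈ 241.87)
√(Y + (-1248 - 1493)) = √(30*√65 + (-1248 - 1493)) = √(30*√65 - 2741) = √(-2741 + 30*√65)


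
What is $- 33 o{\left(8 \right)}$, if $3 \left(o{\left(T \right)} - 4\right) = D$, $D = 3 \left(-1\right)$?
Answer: $-99$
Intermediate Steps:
$D = -3$
$o{\left(T \right)} = 3$ ($o{\left(T \right)} = 4 + \frac{1}{3} \left(-3\right) = 4 - 1 = 3$)
$- 33 o{\left(8 \right)} = \left(-33\right) 3 = -99$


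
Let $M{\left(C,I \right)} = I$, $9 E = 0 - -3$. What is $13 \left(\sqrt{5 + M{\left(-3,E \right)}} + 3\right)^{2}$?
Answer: $\frac{559}{3} + 104 \sqrt{3} \approx 366.47$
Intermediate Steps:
$E = \frac{1}{3}$ ($E = \frac{0 - -3}{9} = \frac{0 + 3}{9} = \frac{1}{9} \cdot 3 = \frac{1}{3} \approx 0.33333$)
$13 \left(\sqrt{5 + M{\left(-3,E \right)}} + 3\right)^{2} = 13 \left(\sqrt{5 + \frac{1}{3}} + 3\right)^{2} = 13 \left(\sqrt{\frac{16}{3}} + 3\right)^{2} = 13 \left(\frac{4 \sqrt{3}}{3} + 3\right)^{2} = 13 \left(3 + \frac{4 \sqrt{3}}{3}\right)^{2}$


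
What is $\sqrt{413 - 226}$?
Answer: $\sqrt{187} \approx 13.675$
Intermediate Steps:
$\sqrt{413 - 226} = \sqrt{187}$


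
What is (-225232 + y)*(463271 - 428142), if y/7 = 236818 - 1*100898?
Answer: 25510960832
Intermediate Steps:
y = 951440 (y = 7*(236818 - 1*100898) = 7*(236818 - 100898) = 7*135920 = 951440)
(-225232 + y)*(463271 - 428142) = (-225232 + 951440)*(463271 - 428142) = 726208*35129 = 25510960832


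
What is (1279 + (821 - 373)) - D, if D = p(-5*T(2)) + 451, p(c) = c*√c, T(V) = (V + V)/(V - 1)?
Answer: 1276 + 40*I*√5 ≈ 1276.0 + 89.443*I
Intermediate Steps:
T(V) = 2*V/(-1 + V) (T(V) = (2*V)/(-1 + V) = 2*V/(-1 + V))
p(c) = c^(3/2)
D = 451 - 40*I*√5 (D = (-10*2/(-1 + 2))^(3/2) + 451 = (-10*2/1)^(3/2) + 451 = (-10*2)^(3/2) + 451 = (-5*4)^(3/2) + 451 = (-20)^(3/2) + 451 = -40*I*√5 + 451 = 451 - 40*I*√5 ≈ 451.0 - 89.443*I)
(1279 + (821 - 373)) - D = (1279 + (821 - 373)) - (451 - 40*I*√5) = (1279 + 448) + (-451 + 40*I*√5) = 1727 + (-451 + 40*I*√5) = 1276 + 40*I*√5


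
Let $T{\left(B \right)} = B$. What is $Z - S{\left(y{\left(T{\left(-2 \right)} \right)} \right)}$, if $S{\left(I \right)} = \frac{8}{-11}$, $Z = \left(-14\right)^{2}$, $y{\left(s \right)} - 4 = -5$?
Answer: $\frac{2164}{11} \approx 196.73$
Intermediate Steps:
$y{\left(s \right)} = -1$ ($y{\left(s \right)} = 4 - 5 = -1$)
$Z = 196$
$S{\left(I \right)} = - \frac{8}{11}$ ($S{\left(I \right)} = 8 \left(- \frac{1}{11}\right) = - \frac{8}{11}$)
$Z - S{\left(y{\left(T{\left(-2 \right)} \right)} \right)} = 196 - - \frac{8}{11} = 196 + \frac{8}{11} = \frac{2164}{11}$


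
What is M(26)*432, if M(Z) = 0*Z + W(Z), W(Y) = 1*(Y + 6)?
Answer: 13824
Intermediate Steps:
W(Y) = 6 + Y (W(Y) = 1*(6 + Y) = 6 + Y)
M(Z) = 6 + Z (M(Z) = 0*Z + (6 + Z) = 0 + (6 + Z) = 6 + Z)
M(26)*432 = (6 + 26)*432 = 32*432 = 13824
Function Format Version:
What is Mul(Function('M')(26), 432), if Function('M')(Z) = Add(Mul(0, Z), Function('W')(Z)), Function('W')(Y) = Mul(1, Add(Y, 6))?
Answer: 13824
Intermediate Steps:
Function('W')(Y) = Add(6, Y) (Function('W')(Y) = Mul(1, Add(6, Y)) = Add(6, Y))
Function('M')(Z) = Add(6, Z) (Function('M')(Z) = Add(Mul(0, Z), Add(6, Z)) = Add(0, Add(6, Z)) = Add(6, Z))
Mul(Function('M')(26), 432) = Mul(Add(6, 26), 432) = Mul(32, 432) = 13824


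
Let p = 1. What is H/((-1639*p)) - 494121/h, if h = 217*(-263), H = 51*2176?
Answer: -5523646977/93539369 ≈ -59.052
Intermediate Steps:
H = 110976
h = -57071
H/((-1639*p)) - 494121/h = 110976/((-1639*1)) - 494121/(-57071) = 110976/(-1639) - 494121*(-1/57071) = 110976*(-1/1639) + 494121/57071 = -110976/1639 + 494121/57071 = -5523646977/93539369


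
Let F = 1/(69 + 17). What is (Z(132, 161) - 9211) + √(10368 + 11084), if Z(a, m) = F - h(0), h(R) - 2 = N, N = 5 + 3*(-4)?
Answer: -791715/86 + 2*√5363 ≈ -9059.5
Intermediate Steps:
F = 1/86 ≈ 0.011628
N = -7 (N = 5 - 12 = -7)
h(R) = -5 (h(R) = 2 - 7 = -5)
Z(a, m) = 431/86 (Z(a, m) = 1/86 - 1*(-5) = 1/86 + 5 = 431/86)
(Z(132, 161) - 9211) + √(10368 + 11084) = (431/86 - 9211) + √(10368 + 11084) = -791715/86 + √21452 = -791715/86 + 2*√5363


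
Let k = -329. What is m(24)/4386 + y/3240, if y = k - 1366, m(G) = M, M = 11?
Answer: -82207/157896 ≈ -0.52064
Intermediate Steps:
m(G) = 11
y = -1695 (y = -329 - 1366 = -1695)
m(24)/4386 + y/3240 = 11/4386 - 1695/3240 = 11*(1/4386) - 1695*1/3240 = 11/4386 - 113/216 = -82207/157896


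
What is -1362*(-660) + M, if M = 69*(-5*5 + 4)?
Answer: 897471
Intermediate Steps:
M = -1449 (M = 69*(-25 + 4) = 69*(-21) = -1449)
-1362*(-660) + M = -1362*(-660) - 1449 = 898920 - 1449 = 897471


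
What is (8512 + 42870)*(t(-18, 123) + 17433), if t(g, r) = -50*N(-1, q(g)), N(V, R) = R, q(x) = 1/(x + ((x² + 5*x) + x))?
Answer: 88677213644/99 ≈ 8.9573e+8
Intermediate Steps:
q(x) = 1/(x² + 7*x) (q(x) = 1/(x + (x² + 6*x)) = 1/(x² + 7*x))
t(g, r) = -50/(g*(7 + g))
(8512 + 42870)*(t(-18, 123) + 17433) = (8512 + 42870)*(-50/(-18*(7 - 18)) + 17433) = 51382*(-50*(-1/18)/(-11) + 17433) = 51382*(-50*(-1/18)*(-1/11) + 17433) = 51382*(-25/99 + 17433) = 51382*(1725842/99) = 88677213644/99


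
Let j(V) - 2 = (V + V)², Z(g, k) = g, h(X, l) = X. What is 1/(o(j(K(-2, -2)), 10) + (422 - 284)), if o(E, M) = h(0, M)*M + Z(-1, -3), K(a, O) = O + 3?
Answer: 1/137 ≈ 0.0072993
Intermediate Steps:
K(a, O) = 3 + O
j(V) = 2 + 4*V² (j(V) = 2 + (V + V)² = 2 + (2*V)² = 2 + 4*V²)
o(E, M) = -1 (o(E, M) = 0*M - 1 = 0 - 1 = -1)
1/(o(j(K(-2, -2)), 10) + (422 - 284)) = 1/(-1 + (422 - 284)) = 1/(-1 + 138) = 1/137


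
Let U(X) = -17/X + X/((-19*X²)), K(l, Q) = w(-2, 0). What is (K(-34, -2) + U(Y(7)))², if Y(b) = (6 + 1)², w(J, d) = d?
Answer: 104976/866761 ≈ 0.12111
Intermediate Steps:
K(l, Q) = 0
Y(b) = 49 (Y(b) = 7² = 49)
U(X) = -324/(19*X) (U(X) = -17/X + X*(-1/(19*X²)) = -17/X - 1/(19*X) = -324/(19*X))
(K(-34, -2) + U(Y(7)))² = (0 - 324/19/49)² = (0 - 324/19*1/49)² = (0 - 324/931)² = (-324/931)² = 104976/866761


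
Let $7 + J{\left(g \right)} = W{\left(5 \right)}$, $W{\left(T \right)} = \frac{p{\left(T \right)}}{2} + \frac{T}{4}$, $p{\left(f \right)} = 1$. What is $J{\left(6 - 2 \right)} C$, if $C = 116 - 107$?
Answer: $- \frac{189}{4} \approx -47.25$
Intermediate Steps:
$W{\left(T \right)} = \frac{1}{2} + \frac{T}{4}$ ($W{\left(T \right)} = 1 \cdot \frac{1}{2} + \frac{T}{4} = 1 \cdot \frac{1}{2} + T \frac{1}{4} = \frac{1}{2} + \frac{T}{4}$)
$J{\left(g \right)} = - \frac{21}{4}$ ($J{\left(g \right)} = -7 + \left(\frac{1}{2} + \frac{1}{4} \cdot 5\right) = -7 + \left(\frac{1}{2} + \frac{5}{4}\right) = -7 + \frac{7}{4} = - \frac{21}{4}$)
$C = 9$
$J{\left(6 - 2 \right)} C = \left(- \frac{21}{4}\right) 9 = - \frac{189}{4}$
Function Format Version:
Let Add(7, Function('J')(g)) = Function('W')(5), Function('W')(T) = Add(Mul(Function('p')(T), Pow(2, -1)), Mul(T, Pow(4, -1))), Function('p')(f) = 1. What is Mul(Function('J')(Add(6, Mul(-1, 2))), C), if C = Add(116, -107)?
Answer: Rational(-189, 4) ≈ -47.250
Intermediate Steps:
Function('W')(T) = Add(Rational(1, 2), Mul(Rational(1, 4), T)) (Function('W')(T) = Add(Mul(1, Pow(2, -1)), Mul(T, Pow(4, -1))) = Add(Mul(1, Rational(1, 2)), Mul(T, Rational(1, 4))) = Add(Rational(1, 2), Mul(Rational(1, 4), T)))
Function('J')(g) = Rational(-21, 4) (Function('J')(g) = Add(-7, Add(Rational(1, 2), Mul(Rational(1, 4), 5))) = Add(-7, Add(Rational(1, 2), Rational(5, 4))) = Add(-7, Rational(7, 4)) = Rational(-21, 4))
C = 9
Mul(Function('J')(Add(6, Mul(-1, 2))), C) = Mul(Rational(-21, 4), 9) = Rational(-189, 4)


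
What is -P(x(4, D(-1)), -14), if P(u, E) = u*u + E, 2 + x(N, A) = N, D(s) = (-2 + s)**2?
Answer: 10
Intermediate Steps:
x(N, A) = -2 + N
P(u, E) = E + u**2 (P(u, E) = u**2 + E = E + u**2)
-P(x(4, D(-1)), -14) = -(-14 + (-2 + 4)**2) = -(-14 + 2**2) = -(-14 + 4) = -1*(-10) = 10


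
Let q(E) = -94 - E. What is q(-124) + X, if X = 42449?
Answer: 42479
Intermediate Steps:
q(-124) + X = (-94 - 1*(-124)) + 42449 = (-94 + 124) + 42449 = 30 + 42449 = 42479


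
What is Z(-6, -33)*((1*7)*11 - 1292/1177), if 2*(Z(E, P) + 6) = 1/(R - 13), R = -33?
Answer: -49403361/108284 ≈ -456.24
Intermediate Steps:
Z(E, P) = -553/92 (Z(E, P) = -6 + 1/(2*(-33 - 13)) = -6 + (1/2)/(-46) = -6 + (1/2)*(-1/46) = -6 - 1/92 = -553/92)
Z(-6, -33)*((1*7)*11 - 1292/1177) = -553*((1*7)*11 - 1292/1177)/92 = -553*(7*11 - 1292*1/1177)/92 = -553*(77 - 1292/1177)/92 = -553/92*89337/1177 = -49403361/108284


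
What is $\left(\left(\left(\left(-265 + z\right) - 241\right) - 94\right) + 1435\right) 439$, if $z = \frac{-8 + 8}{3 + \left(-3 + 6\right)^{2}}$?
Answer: $366565$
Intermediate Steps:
$z = 0$ ($z = \frac{0}{3 + 3^{2}} = \frac{0}{3 + 9} = \frac{0}{12} = 0 \cdot \frac{1}{12} = 0$)
$\left(\left(\left(\left(-265 + z\right) - 241\right) - 94\right) + 1435\right) 439 = \left(\left(\left(\left(-265 + 0\right) - 241\right) - 94\right) + 1435\right) 439 = \left(\left(\left(-265 - 241\right) - 94\right) + 1435\right) 439 = \left(\left(-506 - 94\right) + 1435\right) 439 = \left(-600 + 1435\right) 439 = 835 \cdot 439 = 366565$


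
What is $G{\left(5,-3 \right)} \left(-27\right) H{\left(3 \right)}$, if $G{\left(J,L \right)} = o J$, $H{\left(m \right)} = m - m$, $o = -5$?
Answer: $0$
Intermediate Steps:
$H{\left(m \right)} = 0$
$G{\left(J,L \right)} = - 5 J$
$G{\left(5,-3 \right)} \left(-27\right) H{\left(3 \right)} = \left(-5\right) 5 \left(-27\right) 0 = \left(-25\right) \left(-27\right) 0 = 675 \cdot 0 = 0$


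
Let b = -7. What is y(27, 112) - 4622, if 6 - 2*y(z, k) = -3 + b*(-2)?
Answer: -9249/2 ≈ -4624.5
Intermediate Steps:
y(z, k) = -5/2 (y(z, k) = 3 - (-3 - 7*(-2))/2 = 3 - (-3 + 14)/2 = 3 - ½*11 = 3 - 11/2 = -5/2)
y(27, 112) - 4622 = -5/2 - 4622 = -9249/2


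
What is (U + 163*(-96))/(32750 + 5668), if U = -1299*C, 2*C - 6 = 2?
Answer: -3474/6403 ≈ -0.54256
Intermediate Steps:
C = 4 (C = 3 + (1/2)*2 = 3 + 1 = 4)
U = -5196 (U = -1299*4 = -5196)
(U + 163*(-96))/(32750 + 5668) = (-5196 + 163*(-96))/(32750 + 5668) = (-5196 - 15648)/38418 = -20844*1/38418 = -3474/6403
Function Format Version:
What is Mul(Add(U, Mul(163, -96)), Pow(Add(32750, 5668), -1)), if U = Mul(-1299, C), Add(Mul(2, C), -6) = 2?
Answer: Rational(-3474, 6403) ≈ -0.54256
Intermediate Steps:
C = 4 (C = Add(3, Mul(Rational(1, 2), 2)) = Add(3, 1) = 4)
U = -5196 (U = Mul(-1299, 4) = -5196)
Mul(Add(U, Mul(163, -96)), Pow(Add(32750, 5668), -1)) = Mul(Add(-5196, Mul(163, -96)), Pow(Add(32750, 5668), -1)) = Mul(Add(-5196, -15648), Pow(38418, -1)) = Mul(-20844, Rational(1, 38418)) = Rational(-3474, 6403)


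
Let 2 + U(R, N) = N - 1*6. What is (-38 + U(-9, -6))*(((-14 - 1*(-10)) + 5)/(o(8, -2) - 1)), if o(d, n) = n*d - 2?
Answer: 52/19 ≈ 2.7368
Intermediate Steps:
U(R, N) = -8 + N (U(R, N) = -2 + (N - 1*6) = -2 + (N - 6) = -2 + (-6 + N) = -8 + N)
o(d, n) = -2 + d*n (o(d, n) = d*n - 2 = -2 + d*n)
(-38 + U(-9, -6))*(((-14 - 1*(-10)) + 5)/(o(8, -2) - 1)) = (-38 + (-8 - 6))*(((-14 - 1*(-10)) + 5)/((-2 + 8*(-2)) - 1)) = (-38 - 14)*(((-14 + 10) + 5)/((-2 - 16) - 1)) = -52*(-4 + 5)/(-18 - 1) = -52/(-19) = -52*(-1)/19 = -52*(-1/19) = 52/19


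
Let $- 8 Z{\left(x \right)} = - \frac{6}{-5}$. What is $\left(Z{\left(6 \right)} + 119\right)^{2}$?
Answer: $\frac{5650129}{400} \approx 14125.0$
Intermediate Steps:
$Z{\left(x \right)} = - \frac{3}{20}$ ($Z{\left(x \right)} = - \frac{\left(-6\right) \frac{1}{-5}}{8} = - \frac{\left(-6\right) \left(- \frac{1}{5}\right)}{8} = \left(- \frac{1}{8}\right) \frac{6}{5} = - \frac{3}{20}$)
$\left(Z{\left(6 \right)} + 119\right)^{2} = \left(- \frac{3}{20} + 119\right)^{2} = \left(\frac{2377}{20}\right)^{2} = \frac{5650129}{400}$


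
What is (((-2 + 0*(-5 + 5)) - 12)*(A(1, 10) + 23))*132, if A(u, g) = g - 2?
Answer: -57288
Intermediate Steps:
A(u, g) = -2 + g
(((-2 + 0*(-5 + 5)) - 12)*(A(1, 10) + 23))*132 = (((-2 + 0*(-5 + 5)) - 12)*((-2 + 10) + 23))*132 = (((-2 + 0*0) - 12)*(8 + 23))*132 = (((-2 + 0) - 12)*31)*132 = ((-2 - 12)*31)*132 = -14*31*132 = -434*132 = -57288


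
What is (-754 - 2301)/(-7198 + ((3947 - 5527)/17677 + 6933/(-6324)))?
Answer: 22767763876/53652818231 ≈ 0.42435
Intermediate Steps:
(-754 - 2301)/(-7198 + ((3947 - 5527)/17677 + 6933/(-6324))) = -3055/(-7198 + (-1580*1/17677 + 6933*(-1/6324))) = -3055/(-7198 + (-1580/17677 - 2311/2108)) = -3055/(-7198 - 44182187/37263116) = -3055/(-268264091155/37263116) = -3055*(-37263116/268264091155) = 22767763876/53652818231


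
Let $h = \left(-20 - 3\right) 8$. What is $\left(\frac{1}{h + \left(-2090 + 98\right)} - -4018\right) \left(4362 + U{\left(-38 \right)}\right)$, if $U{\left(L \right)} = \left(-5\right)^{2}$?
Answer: $\frac{38356273629}{2176} \approx 1.7627 \cdot 10^{7}$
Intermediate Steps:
$h = -184$ ($h = \left(-23\right) 8 = -184$)
$U{\left(L \right)} = 25$
$\left(\frac{1}{h + \left(-2090 + 98\right)} - -4018\right) \left(4362 + U{\left(-38 \right)}\right) = \left(\frac{1}{-184 + \left(-2090 + 98\right)} - -4018\right) \left(4362 + 25\right) = \left(\frac{1}{-184 - 1992} + 4018\right) 4387 = \left(\frac{1}{-2176} + 4018\right) 4387 = \left(- \frac{1}{2176} + 4018\right) 4387 = \frac{8743167}{2176} \cdot 4387 = \frac{38356273629}{2176}$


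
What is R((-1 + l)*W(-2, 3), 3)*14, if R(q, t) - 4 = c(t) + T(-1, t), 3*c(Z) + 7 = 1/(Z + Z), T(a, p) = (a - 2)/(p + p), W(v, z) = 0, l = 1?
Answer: 154/9 ≈ 17.111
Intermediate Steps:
T(a, p) = (-2 + a)/(2*p) (T(a, p) = (-2 + a)/((2*p)) = (-2 + a)*(1/(2*p)) = (-2 + a)/(2*p))
c(Z) = -7/3 + 1/(6*Z) (c(Z) = -7/3 + 1/(3*(Z + Z)) = -7/3 + 1/(3*((2*Z))) = -7/3 + (1/(2*Z))/3 = -7/3 + 1/(6*Z))
R(q, t) = 4 - 3/(2*t) + (1 - 14*t)/(6*t) (R(q, t) = 4 + ((1 - 14*t)/(6*t) + (-2 - 1)/(2*t)) = 4 + ((1 - 14*t)/(6*t) + (1/2)*(-3)/t) = 4 + ((1 - 14*t)/(6*t) - 3/(2*t)) = 4 + (-3/(2*t) + (1 - 14*t)/(6*t)) = 4 - 3/(2*t) + (1 - 14*t)/(6*t))
R((-1 + l)*W(-2, 3), 3)*14 = ((1/3)*(-4 + 5*3)/3)*14 = ((1/3)*(1/3)*(-4 + 15))*14 = ((1/3)*(1/3)*11)*14 = (11/9)*14 = 154/9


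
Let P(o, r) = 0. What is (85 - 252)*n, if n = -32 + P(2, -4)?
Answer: 5344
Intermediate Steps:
n = -32 (n = -32 + 0 = -32)
(85 - 252)*n = (85 - 252)*(-32) = -167*(-32) = 5344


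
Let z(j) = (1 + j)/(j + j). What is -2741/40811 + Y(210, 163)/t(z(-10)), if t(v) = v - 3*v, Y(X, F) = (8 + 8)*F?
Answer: -1064375549/367299 ≈ -2897.8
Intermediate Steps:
Y(X, F) = 16*F
z(j) = (1 + j)/(2*j) (z(j) = (1 + j)/((2*j)) = (1 + j)*(1/(2*j)) = (1 + j)/(2*j))
t(v) = -2*v
-2741/40811 + Y(210, 163)/t(z(-10)) = -2741/40811 + (16*163)/((-(1 - 10)/(-10))) = -2741*1/40811 + 2608/((-(-1)*(-9)/10)) = -2741/40811 + 2608/((-2*9/20)) = -2741/40811 + 2608/(-9/10) = -2741/40811 + 2608*(-10/9) = -2741/40811 - 26080/9 = -1064375549/367299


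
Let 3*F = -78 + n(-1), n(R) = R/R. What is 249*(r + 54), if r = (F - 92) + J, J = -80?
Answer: -35773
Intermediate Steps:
n(R) = 1
F = -77/3 (F = (-78 + 1)/3 = (⅓)*(-77) = -77/3 ≈ -25.667)
r = -593/3 (r = (-77/3 - 92) - 80 = -353/3 - 80 = -593/3 ≈ -197.67)
249*(r + 54) = 249*(-593/3 + 54) = 249*(-431/3) = -35773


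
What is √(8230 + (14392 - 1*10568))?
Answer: 7*√246 ≈ 109.79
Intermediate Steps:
√(8230 + (14392 - 1*10568)) = √(8230 + (14392 - 10568)) = √(8230 + 3824) = √12054 = 7*√246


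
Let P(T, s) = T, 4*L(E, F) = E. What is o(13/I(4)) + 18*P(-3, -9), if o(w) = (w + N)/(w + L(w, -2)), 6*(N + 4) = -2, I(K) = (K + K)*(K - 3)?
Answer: -166/3 ≈ -55.333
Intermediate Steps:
L(E, F) = E/4
I(K) = 2*K*(-3 + K) (I(K) = (2*K)*(-3 + K) = 2*K*(-3 + K))
N = -13/3 (N = -4 + (1/6)*(-2) = -4 - 1/3 = -13/3 ≈ -4.3333)
o(w) = 4*(-13/3 + w)/(5*w) (o(w) = (w - 13/3)/(w + w/4) = (-13/3 + w)/((5*w/4)) = (-13/3 + w)*(4/(5*w)) = 4*(-13/3 + w)/(5*w))
o(13/I(4)) + 18*P(-3, -9) = 4*(-13 + 3*(13/((2*4*(-3 + 4)))))/(15*((13/((2*4*(-3 + 4)))))) + 18*(-3) = 4*(-13 + 3*(13/((2*4*1))))/(15*((13/((2*4*1))))) - 54 = 4*(-13 + 3*(13/8))/(15*((13/8))) - 54 = 4*(-13 + 3*(13*(1/8)))/(15*((13*(1/8)))) - 54 = 4*(-13 + 3*(13/8))/(15*(13/8)) - 54 = (4/15)*(8/13)*(-13 + 39/8) - 54 = (4/15)*(8/13)*(-65/8) - 54 = -4/3 - 54 = -166/3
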